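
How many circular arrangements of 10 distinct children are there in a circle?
Circular: fix one position, arrange the rest. (10-1)! = 362880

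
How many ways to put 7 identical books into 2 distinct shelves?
C(7+2-1, 2-1) = C(8, 1) = 8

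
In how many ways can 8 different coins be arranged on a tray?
8! = 40320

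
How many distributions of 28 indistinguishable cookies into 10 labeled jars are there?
C(28+10-1, 10-1) = C(37, 9) = 124403620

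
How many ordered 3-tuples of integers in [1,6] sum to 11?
Coefficient of x^11 in (x + x² + ... + x^6)^3. By inclusion-exclusion on dice exceeding 6: Σ_j (-1)^j C(3,j)·C(11-1-6j, 2) = C(3,0)·C(10,2) - C(3,1)·C(4,2) = 1·45 - 3·6 = 27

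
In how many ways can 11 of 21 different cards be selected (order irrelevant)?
C(21,11) = 21!/(11!×10!) = 352716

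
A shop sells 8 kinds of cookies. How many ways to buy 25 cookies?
C(25+8-1, 8-1) = C(32, 7) = 3365856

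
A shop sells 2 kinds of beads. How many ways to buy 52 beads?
C(52+2-1, 2-1) = C(53, 1) = 53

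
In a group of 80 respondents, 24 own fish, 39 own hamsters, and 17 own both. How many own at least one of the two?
|A∪B| = |A| + |B| - |A∩B| = 24 + 39 - 17 = 46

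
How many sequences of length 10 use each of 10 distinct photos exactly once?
10! = 3628800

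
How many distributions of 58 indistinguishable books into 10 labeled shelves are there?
C(58+10-1, 10-1) = C(67, 9) = 42757703560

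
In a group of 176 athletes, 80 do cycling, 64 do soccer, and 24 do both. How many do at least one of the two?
|A∪B| = |A| + |B| - |A∩B| = 80 + 64 - 24 = 120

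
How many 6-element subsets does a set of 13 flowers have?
C(13,6) = 13!/(6!×7!) = 1716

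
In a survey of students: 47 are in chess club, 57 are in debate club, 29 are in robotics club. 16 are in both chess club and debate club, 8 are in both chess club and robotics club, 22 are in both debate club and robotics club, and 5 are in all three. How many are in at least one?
|A∪B∪C| = 47+57+29-16-8-22+5 = 92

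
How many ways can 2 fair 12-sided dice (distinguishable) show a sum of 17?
Coefficient of x^17 in (x + x² + ... + x^12)^2. By inclusion-exclusion on dice exceeding 12: Σ_j (-1)^j C(2,j)·C(17-1-12j, 1) = C(2,0)·C(16,1) - C(2,1)·C(4,1) = 1·16 - 2·4 = 8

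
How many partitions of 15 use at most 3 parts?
By conjugation, equals partitions of 15 into parts ≤ 3. Let r_j(i) = number of partitions of i into parts ≤ j, for i = 0..15. r_1(i) = 1 for all i; r_j(i) = r_{j-1}(i) + r_j(i-j). Rows j = 2..3: ≤2: 1 1 2 2 3 3 4 4 5 5 6 6 7 7 8 8; ≤3: 1 1 2 3 4 5 7 8 10 12 14 16 19 21 24 27. r_3(15) = 27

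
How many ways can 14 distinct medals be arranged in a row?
14! = 87178291200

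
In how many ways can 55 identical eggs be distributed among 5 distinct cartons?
C(55+5-1, 5-1) = C(59, 4) = 455126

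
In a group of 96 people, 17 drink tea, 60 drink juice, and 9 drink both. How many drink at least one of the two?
|A∪B| = |A| + |B| - |A∩B| = 17 + 60 - 9 = 68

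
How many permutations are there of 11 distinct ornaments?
11! = 39916800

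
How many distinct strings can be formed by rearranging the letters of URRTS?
5! / (1! × 1! × 2! × 1!) = 60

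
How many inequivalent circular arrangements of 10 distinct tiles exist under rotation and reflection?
(10-1)!/2 = 362880/2 = 181440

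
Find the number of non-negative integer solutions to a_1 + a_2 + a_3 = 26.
C(26+3-1, 3-1) = C(28, 2) = 378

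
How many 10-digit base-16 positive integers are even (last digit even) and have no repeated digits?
Last∈{0,2,4,6,8,10,12,14}. Last=0: 1816214400. Last nonzero: 7×14×P(14,8) = 11865934080. Total = 13682148480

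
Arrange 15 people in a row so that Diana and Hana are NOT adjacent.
Total - adjacent = 15! - (15-1)!×2 = 1307674368000 - 174356582400 = 1133317785600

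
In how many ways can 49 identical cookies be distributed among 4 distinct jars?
C(49+4-1, 4-1) = C(52, 3) = 22100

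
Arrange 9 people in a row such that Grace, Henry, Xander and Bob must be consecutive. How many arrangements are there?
Treat the 4 as one block: (9-4+1)! × 4! = 720 × 24 = 17280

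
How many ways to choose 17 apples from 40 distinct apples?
C(40,17) = 40!/(17!×23!) = 88732378800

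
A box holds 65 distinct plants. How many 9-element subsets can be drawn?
C(65,9) = 65!/(9!×56!) = 31966749880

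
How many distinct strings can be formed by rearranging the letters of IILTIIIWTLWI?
12! / (6! × 2! × 2! × 2!) = 83160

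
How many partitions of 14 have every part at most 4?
Let r_j(i) = number of partitions of i into parts ≤ j, for i = 0..14. r_1(i) = 1 for all i; r_j(i) = r_{j-1}(i) + r_j(i-j). Rows j = 2..4: ≤2: 1 1 2 2 3 3 4 4 5 5 6 6 7 7 8; ≤3: 1 1 2 3 4 5 7 8 10 12 14 16 19 21 24; ≤4: 1 1 2 3 5 6 9 11 15 18 23 27 34 39 47. r_4(14) = 47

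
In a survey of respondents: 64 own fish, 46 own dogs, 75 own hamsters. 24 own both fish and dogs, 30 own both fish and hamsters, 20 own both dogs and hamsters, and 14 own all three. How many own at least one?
|A∪B∪C| = 64+46+75-24-30-20+14 = 125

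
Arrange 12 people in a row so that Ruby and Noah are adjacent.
Treat as block: (12-1)! × 2! = 39916800 × 2 = 79833600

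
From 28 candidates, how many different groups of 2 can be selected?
C(28,2) = 28!/(2!×26!) = 378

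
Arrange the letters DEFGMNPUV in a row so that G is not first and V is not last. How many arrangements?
By inclusion-exclusion: 9! - 2×(9-1)! + (9-2)! = 362880 - 80640 + 5040 = 287280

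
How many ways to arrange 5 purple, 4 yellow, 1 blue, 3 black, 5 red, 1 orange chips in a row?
19! / (5! × 4! × 1! × 3! × 5! × 1!) = 58663725120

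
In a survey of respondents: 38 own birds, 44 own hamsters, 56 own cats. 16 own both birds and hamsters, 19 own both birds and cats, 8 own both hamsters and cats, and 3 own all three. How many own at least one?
|A∪B∪C| = 38+44+56-16-19-8+3 = 98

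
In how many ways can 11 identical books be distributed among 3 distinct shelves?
C(11+3-1, 3-1) = C(13, 2) = 78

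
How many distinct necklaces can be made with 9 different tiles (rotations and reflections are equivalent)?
(9-1)!/2 = 40320/2 = 20160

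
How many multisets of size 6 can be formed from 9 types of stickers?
C(6+9-1, 9-1) = C(14, 8) = 3003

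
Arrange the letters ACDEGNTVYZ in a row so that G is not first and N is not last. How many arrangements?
By inclusion-exclusion: 10! - 2×(10-1)! + (10-2)! = 3628800 - 725760 + 40320 = 2943360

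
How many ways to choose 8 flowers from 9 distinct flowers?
C(9,8) = 9!/(8!×1!) = 9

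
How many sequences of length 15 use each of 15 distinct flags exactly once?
15! = 1307674368000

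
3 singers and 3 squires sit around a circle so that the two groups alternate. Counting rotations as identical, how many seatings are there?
Fix one of the singers: (3-1)! ways for the remaining singers, × 3! ways for the squires = 2 × 6 = 12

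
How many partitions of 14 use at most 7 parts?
By conjugation, equals partitions of 14 into parts ≤ 7. Let r_j(i) = number of partitions of i into parts ≤ j, for i = 0..14. r_1(i) = 1 for all i; r_j(i) = r_{j-1}(i) + r_j(i-j). Rows j = 2..7: ≤2: 1 1 2 2 3 3 4 4 5 5 6 6 7 7 8; ≤3: 1 1 2 3 4 5 7 8 10 12 14 16 19 21 24; ≤4: 1 1 2 3 5 6 9 11 15 18 23 27 34 39 47; ≤5: 1 1 2 3 5 7 10 13 18 23 30 37 47 57 70; ≤6: 1 1 2 3 5 7 11 14 20 26 35 44 58 71 90; ≤7: 1 1 2 3 5 7 11 15 21 28 38 49 65 82 105. r_7(14) = 105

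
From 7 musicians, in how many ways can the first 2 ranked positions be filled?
P(7,2) = 7!/(7-2)! = 42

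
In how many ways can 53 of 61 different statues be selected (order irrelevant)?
C(61,53) = 61!/(53!×8!) = 2944827765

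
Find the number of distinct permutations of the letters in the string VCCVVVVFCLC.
11! / (4! × 1! × 5! × 1!) = 13860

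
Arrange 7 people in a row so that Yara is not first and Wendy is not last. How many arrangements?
By inclusion-exclusion: 7! - 2×(7-1)! + (7-2)! = 5040 - 1440 + 120 = 3720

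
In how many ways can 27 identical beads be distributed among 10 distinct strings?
C(27+10-1, 10-1) = C(36, 9) = 94143280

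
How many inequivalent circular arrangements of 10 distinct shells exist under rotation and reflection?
(10-1)!/2 = 362880/2 = 181440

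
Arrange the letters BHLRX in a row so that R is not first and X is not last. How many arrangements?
By inclusion-exclusion: 5! - 2×(5-1)! + (5-2)! = 120 - 48 + 6 = 78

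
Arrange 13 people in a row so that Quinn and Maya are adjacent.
Treat as block: (13-1)! × 2! = 479001600 × 2 = 958003200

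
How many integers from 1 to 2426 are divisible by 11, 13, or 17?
⌊2426/11⌋+⌊2426/13⌋+⌊2426/17⌋ - ⌊2426/143⌋-⌊2426/187⌋-⌊2426/221⌋ + ⌊2426/2431⌋ = 220+186+142 - 16-12-10 + 0 = 510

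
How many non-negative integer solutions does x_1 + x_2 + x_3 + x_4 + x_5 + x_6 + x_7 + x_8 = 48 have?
C(48+8-1, 8-1) = C(55, 7) = 202927725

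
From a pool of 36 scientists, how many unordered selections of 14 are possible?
C(36,14) = 36!/(14!×22!) = 3796297200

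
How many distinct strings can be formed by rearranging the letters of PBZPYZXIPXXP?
12! / (3! × 1! × 1! × 1! × 4! × 2!) = 1663200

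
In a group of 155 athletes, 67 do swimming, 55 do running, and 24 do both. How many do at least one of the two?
|A∪B| = |A| + |B| - |A∩B| = 67 + 55 - 24 = 98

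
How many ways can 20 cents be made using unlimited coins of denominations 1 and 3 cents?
Coefficient of x^20 in 1/(1-x^1) · 1/(1-x^3). Use j coins of 3 for j = 0..⌊20/3⌋ = 6, the rest in 1s: 6 + 1 = 7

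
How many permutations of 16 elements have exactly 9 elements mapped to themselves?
Choose the 9 fixed points C(16,9) = 11440, derange the rest: !7 = Σ_{j=0}^{7} (-1)^j·7!/j! = 5040 - 5040 + 2520 - 840 + 210 - 42 + 7 - 1 = 1854. Product = 11440 × 1854 = 21209760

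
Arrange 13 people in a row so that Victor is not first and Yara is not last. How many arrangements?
By inclusion-exclusion: 13! - 2×(13-1)! + (13-2)! = 6227020800 - 958003200 + 39916800 = 5308934400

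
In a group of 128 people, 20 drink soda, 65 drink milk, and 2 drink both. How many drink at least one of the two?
|A∪B| = |A| + |B| - |A∩B| = 20 + 65 - 2 = 83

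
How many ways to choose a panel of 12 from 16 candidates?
C(16,12) = 16!/(12!×4!) = 1820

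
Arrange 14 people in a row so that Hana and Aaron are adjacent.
Treat as block: (14-1)! × 2! = 6227020800 × 2 = 12454041600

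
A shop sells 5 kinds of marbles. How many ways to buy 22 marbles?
C(22+5-1, 5-1) = C(26, 4) = 14950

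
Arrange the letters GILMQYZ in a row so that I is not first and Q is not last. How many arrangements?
By inclusion-exclusion: 7! - 2×(7-1)! + (7-2)! = 5040 - 1440 + 120 = 3720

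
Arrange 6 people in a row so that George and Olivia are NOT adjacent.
Total - adjacent = 6! - (6-1)!×2 = 720 - 240 = 480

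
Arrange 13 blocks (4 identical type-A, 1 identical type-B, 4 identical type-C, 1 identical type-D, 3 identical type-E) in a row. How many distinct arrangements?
13! / (4! × 1! × 4! × 1! × 3!) = 1801800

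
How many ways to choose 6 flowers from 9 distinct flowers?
C(9,6) = 9!/(6!×3!) = 84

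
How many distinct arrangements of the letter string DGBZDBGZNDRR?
12! / (2! × 2! × 2! × 2! × 3! × 1!) = 4989600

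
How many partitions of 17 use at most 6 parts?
By conjugation, equals partitions of 17 into parts ≤ 6. Let r_j(i) = number of partitions of i into parts ≤ j, for i = 0..17. r_1(i) = 1 for all i; r_j(i) = r_{j-1}(i) + r_j(i-j). Rows j = 2..6: ≤2: 1 1 2 2 3 3 4 4 5 5 6 6 7 7 8 8 9 9; ≤3: 1 1 2 3 4 5 7 8 10 12 14 16 19 21 24 27 30 33; ≤4: 1 1 2 3 5 6 9 11 15 18 23 27 34 39 47 54 64 72; ≤5: 1 1 2 3 5 7 10 13 18 23 30 37 47 57 70 84 101 119; ≤6: 1 1 2 3 5 7 11 14 20 26 35 44 58 71 90 110 136 163. r_6(17) = 163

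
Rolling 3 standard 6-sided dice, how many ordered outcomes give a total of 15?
Coefficient of x^15 in (x + x² + ... + x^6)^3. By inclusion-exclusion on dice exceeding 6: Σ_j (-1)^j C(3,j)·C(15-1-6j, 2) = C(3,0)·C(14,2) - C(3,1)·C(8,2) + C(3,2)·C(2,2) = 1·91 - 3·28 + 3·1 = 10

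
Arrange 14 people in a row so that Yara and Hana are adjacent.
Treat as block: (14-1)! × 2! = 6227020800 × 2 = 12454041600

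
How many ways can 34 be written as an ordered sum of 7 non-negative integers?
C(34+7-1, 7-1) = C(40, 6) = 3838380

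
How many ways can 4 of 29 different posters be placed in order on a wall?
P(29,4) = 29!/(29-4)! = 570024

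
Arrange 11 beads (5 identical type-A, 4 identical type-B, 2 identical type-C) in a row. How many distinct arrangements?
11! / (5! × 4! × 2!) = 6930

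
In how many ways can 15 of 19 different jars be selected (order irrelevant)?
C(19,15) = 19!/(15!×4!) = 3876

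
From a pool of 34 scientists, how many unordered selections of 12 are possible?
C(34,12) = 34!/(12!×22!) = 548354040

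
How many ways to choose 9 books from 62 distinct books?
C(62,9) = 62!/(9!×53!) = 20286591270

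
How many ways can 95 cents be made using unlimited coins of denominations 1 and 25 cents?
Coefficient of x^95 in 1/(1-x^1) · 1/(1-x^25). Use j coins of 25 for j = 0..⌊95/25⌋ = 3, the rest in 1s: 3 + 1 = 4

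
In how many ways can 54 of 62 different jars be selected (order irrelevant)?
C(62,54) = 62!/(54!×8!) = 3381098545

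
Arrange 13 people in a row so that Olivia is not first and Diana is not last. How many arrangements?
By inclusion-exclusion: 13! - 2×(13-1)! + (13-2)! = 6227020800 - 958003200 + 39916800 = 5308934400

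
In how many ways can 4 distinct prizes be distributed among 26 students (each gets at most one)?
P(26,4) = 26!/(26-4)! = 358800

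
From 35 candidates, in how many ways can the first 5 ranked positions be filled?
P(35,5) = 35!/(35-5)! = 38955840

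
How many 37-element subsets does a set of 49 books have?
C(49,37) = 49!/(37!×12!) = 92263734836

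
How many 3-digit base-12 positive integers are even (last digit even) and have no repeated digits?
Last∈{0,2,4,6,8,10}. Last=0: 110. Last nonzero: 5×10×P(10,1) = 500. Total = 610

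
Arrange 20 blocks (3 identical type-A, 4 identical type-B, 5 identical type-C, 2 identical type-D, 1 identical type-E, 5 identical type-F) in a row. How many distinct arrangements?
20! / (3! × 4! × 5! × 2! × 1! × 5!) = 586637251200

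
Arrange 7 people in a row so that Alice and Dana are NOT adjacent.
Total - adjacent = 7! - (7-1)!×2 = 5040 - 1440 = 3600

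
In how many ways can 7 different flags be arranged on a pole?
7! = 5040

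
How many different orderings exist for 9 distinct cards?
9! = 362880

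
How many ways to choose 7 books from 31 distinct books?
C(31,7) = 31!/(7!×24!) = 2629575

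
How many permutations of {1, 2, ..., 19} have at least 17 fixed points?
Exactly j fixed points: C(19,j)·!(19-j); sum over j ≥ 17 (derangement numbers via !m = (m-1)·(!(m-1) + !(m-2)): !0..!2 = 1, 0, 1). Σ_{j=17}^{19} C(19,j)·!(19-j) = C(19,17)·!2 + C(19,18)·!1 + C(19,19)·!0 = 171·1 + 19·0 + 1·1 = 172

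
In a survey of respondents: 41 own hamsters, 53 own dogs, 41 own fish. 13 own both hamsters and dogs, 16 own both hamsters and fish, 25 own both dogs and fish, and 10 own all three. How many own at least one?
|A∪B∪C| = 41+53+41-13-16-25+10 = 91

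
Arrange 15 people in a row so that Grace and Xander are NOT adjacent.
Total - adjacent = 15! - (15-1)!×2 = 1307674368000 - 174356582400 = 1133317785600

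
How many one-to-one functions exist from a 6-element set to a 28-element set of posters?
P(28,6) = 28!/(28-6)! = 271252800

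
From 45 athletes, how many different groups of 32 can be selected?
C(45,32) = 45!/(32!×13!) = 73006209045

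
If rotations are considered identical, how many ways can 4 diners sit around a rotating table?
Circular: fix one position, arrange the rest. (4-1)! = 6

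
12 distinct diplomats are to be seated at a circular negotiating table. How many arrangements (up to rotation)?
Circular: fix one position, arrange the rest. (12-1)! = 39916800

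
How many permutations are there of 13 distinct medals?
13! = 6227020800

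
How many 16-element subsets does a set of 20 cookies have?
C(20,16) = 20!/(16!×4!) = 4845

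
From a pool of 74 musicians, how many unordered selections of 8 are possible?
C(74,8) = 74!/(8!×66!) = 15071474661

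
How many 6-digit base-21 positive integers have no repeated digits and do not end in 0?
Last digit: 20 nonzero choices. First digit: 19 (nonzero, ≠last). Middle 4: P(19,4) = 93024. Total = 35349120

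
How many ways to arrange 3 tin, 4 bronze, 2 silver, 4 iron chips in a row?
13! / (3! × 4! × 2! × 4!) = 900900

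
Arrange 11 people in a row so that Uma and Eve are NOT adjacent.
Total - adjacent = 11! - (11-1)!×2 = 39916800 - 7257600 = 32659200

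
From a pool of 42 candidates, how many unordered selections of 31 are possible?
C(42,31) = 42!/(31!×11!) = 4280561376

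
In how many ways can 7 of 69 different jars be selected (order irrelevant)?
C(69,7) = 69!/(7!×62!) = 1078897248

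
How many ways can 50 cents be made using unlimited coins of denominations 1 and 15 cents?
Coefficient of x^50 in 1/(1-x^1) · 1/(1-x^15). Use j coins of 15 for j = 0..⌊50/15⌋ = 3, the rest in 1s: 3 + 1 = 4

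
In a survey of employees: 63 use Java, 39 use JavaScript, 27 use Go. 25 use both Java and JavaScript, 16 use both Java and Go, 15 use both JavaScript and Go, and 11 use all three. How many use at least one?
|A∪B∪C| = 63+39+27-25-16-15+11 = 84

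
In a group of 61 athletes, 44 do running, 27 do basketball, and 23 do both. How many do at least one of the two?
|A∪B| = |A| + |B| - |A∩B| = 44 + 27 - 23 = 48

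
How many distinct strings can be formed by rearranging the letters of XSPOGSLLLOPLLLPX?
16! / (2! × 1! × 3! × 6! × 2! × 2!) = 605404800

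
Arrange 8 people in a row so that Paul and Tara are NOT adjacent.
Total - adjacent = 8! - (8-1)!×2 = 40320 - 10080 = 30240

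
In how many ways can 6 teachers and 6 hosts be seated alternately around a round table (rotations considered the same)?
Fix one of the teachers: (6-1)! ways for the remaining teachers, × 6! ways for the hosts = 120 × 720 = 86400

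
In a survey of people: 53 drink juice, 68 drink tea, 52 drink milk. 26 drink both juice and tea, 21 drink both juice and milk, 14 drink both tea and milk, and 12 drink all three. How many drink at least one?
|A∪B∪C| = 53+68+52-26-21-14+12 = 124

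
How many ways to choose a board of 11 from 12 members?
C(12,11) = 12!/(11!×1!) = 12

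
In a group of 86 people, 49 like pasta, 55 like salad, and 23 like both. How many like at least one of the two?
|A∪B| = |A| + |B| - |A∩B| = 49 + 55 - 23 = 81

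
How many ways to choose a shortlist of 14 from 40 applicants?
C(40,14) = 40!/(14!×26!) = 23206929840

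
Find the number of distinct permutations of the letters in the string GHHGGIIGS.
9! / (2! × 4! × 2! × 1!) = 3780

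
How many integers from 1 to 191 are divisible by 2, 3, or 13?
⌊191/2⌋+⌊191/3⌋+⌊191/13⌋ - ⌊191/6⌋-⌊191/26⌋-⌊191/39⌋ + ⌊191/78⌋ = 95+63+14 - 31-7-4 + 2 = 132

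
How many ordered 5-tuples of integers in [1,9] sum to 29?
Coefficient of x^29 in (x + x² + ... + x^9)^5. By inclusion-exclusion on dice exceeding 9: Σ_j (-1)^j C(5,j)·C(29-1-9j, 4) = C(5,0)·C(28,4) - C(5,1)·C(19,4) + C(5,2)·C(10,4) = 1·20475 - 5·3876 + 10·210 = 3195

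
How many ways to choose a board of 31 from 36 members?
C(36,31) = 36!/(31!×5!) = 376992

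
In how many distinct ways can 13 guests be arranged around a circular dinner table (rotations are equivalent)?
Circular: fix one position, arrange the rest. (13-1)! = 479001600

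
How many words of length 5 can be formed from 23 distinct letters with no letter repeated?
P(23,5) = 23!/(23-5)! = 4037880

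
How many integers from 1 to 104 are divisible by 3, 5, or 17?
⌊104/3⌋+⌊104/5⌋+⌊104/17⌋ - ⌊104/15⌋-⌊104/51⌋-⌊104/85⌋ + ⌊104/255⌋ = 34+20+6 - 6-2-1 + 0 = 51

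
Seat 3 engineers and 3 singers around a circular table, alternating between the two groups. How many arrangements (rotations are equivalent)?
Fix one of the engineers: (3-1)! ways for the remaining engineers, × 3! ways for the singers = 2 × 6 = 12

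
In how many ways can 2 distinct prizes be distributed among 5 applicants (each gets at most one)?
P(5,2) = 5!/(5-2)! = 20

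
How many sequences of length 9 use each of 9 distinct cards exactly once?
9! = 362880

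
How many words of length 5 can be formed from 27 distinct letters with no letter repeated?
P(27,5) = 27!/(27-5)! = 9687600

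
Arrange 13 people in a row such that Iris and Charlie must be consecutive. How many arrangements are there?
Treat the 2 as one block: (13-2+1)! × 2! = 479001600 × 2 = 958003200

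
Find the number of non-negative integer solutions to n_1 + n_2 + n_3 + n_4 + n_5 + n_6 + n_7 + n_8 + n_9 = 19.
C(19+9-1, 9-1) = C(27, 8) = 2220075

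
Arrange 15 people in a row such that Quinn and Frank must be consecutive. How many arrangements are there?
Treat the 2 as one block: (15-2+1)! × 2! = 87178291200 × 2 = 174356582400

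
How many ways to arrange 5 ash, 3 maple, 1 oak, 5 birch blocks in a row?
14! / (5! × 3! × 1! × 5!) = 1009008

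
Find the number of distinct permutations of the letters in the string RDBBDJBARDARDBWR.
16! / (1! × 2! × 4! × 1! × 4! × 4!) = 756756000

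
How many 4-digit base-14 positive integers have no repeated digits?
First digit: 13 choices (nonzero). Then descending: 13 × 13 × 12 × 11 = 22308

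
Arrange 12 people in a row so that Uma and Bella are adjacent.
Treat as block: (12-1)! × 2! = 39916800 × 2 = 79833600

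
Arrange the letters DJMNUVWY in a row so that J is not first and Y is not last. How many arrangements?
By inclusion-exclusion: 8! - 2×(8-1)! + (8-2)! = 40320 - 10080 + 720 = 30960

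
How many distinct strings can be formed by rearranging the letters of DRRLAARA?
8! / (3! × 1! × 3! × 1!) = 1120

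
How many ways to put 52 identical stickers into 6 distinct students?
C(52+6-1, 6-1) = C(57, 5) = 4187106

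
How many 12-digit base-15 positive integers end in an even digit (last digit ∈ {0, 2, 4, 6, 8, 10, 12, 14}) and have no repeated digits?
Last∈{0,2,4,6,8,10,12,14}. Last=0: 14529715200. Last nonzero: 7×13×P(13,10) = 94443148800. Total = 108972864000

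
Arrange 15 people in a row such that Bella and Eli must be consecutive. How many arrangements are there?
Treat the 2 as one block: (15-2+1)! × 2! = 87178291200 × 2 = 174356582400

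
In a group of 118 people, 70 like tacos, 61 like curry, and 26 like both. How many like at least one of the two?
|A∪B| = |A| + |B| - |A∩B| = 70 + 61 - 26 = 105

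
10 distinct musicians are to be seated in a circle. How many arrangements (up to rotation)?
Circular: fix one position, arrange the rest. (10-1)! = 362880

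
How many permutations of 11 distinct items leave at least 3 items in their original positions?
Exactly j fixed points: C(11,j)·!(11-j); sum over j ≥ 3 (derangement numbers via !m = (m-1)·(!(m-1) + !(m-2)): !0..!8 = 1, 0, 1, 2, 9, 44, 265, 1854, 14833). Σ_{j=3}^{11} C(11,j)·!(11-j) = C(11,3)·!8 + C(11,4)·!7 + C(11,5)·!6 + C(11,6)·!5 + C(11,7)·!4 + C(11,8)·!3 + C(11,9)·!2 + C(11,10)·!1 + C(11,11)·!0 = 165·14833 + 330·1854 + 462·265 + 462·44 + 330·9 + 165·2 + 55·1 + 11·0 + 1·1 = 3205379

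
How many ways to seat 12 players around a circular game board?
Circular: fix one position, arrange the rest. (12-1)! = 39916800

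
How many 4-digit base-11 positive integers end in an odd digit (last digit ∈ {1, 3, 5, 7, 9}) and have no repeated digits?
Last∈{1,3,5,7,9}. Last=0: 0. Last nonzero: 5×9×P(9,2) = 3240. Total = 3240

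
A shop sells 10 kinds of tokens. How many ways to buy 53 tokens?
C(53+10-1, 10-1) = C(62, 9) = 20286591270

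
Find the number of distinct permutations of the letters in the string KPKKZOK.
7! / (4! × 1! × 1! × 1!) = 210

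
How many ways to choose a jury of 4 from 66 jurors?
C(66,4) = 66!/(4!×62!) = 720720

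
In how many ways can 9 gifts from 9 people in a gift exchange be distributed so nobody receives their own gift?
!9 = Σ_{j=0}^{9} (-1)^j·9!/j! = 362880 - 362880 + 181440 - 60480 + 15120 - 3024 + 504 - 72 + 9 - 1 = 133496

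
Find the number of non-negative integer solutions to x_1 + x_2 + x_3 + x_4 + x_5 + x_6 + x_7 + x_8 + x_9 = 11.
C(11+9-1, 9-1) = C(19, 8) = 75582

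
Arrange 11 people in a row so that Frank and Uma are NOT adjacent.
Total - adjacent = 11! - (11-1)!×2 = 39916800 - 7257600 = 32659200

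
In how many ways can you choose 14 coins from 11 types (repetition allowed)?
C(14+11-1, 11-1) = C(24, 10) = 1961256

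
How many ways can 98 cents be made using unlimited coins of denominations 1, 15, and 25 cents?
Coefficient of x^98 in 1/(1-x^1) · 1/(1-x^15) · 1/(1-x^25). Case on j = number of 25-cent coins (j = 0..3); remainder r = 98 - 25j is made from {1,15} in ⌊r/15⌋+1 ways. r = 98, 73, 48, 23 → 7 + 5 + 4 + 2 = 18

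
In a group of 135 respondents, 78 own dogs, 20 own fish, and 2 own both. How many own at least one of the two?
|A∪B| = |A| + |B| - |A∩B| = 78 + 20 - 2 = 96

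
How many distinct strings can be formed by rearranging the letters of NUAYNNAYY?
9! / (3! × 2! × 1! × 3!) = 5040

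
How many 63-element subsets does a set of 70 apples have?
C(70,63) = 70!/(63!×7!) = 1198774720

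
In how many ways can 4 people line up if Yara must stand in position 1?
Fix one position: (4-1)! = 6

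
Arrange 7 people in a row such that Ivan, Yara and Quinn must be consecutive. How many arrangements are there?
Treat the 3 as one block: (7-3+1)! × 3! = 120 × 6 = 720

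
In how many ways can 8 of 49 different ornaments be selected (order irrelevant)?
C(49,8) = 49!/(8!×41!) = 450978066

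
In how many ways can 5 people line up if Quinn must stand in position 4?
Fix one position: (5-1)! = 24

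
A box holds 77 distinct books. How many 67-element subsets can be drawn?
C(77,67) = 77!/(67!×10!) = 1096993404430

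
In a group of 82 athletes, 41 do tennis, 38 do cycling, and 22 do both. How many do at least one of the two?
|A∪B| = |A| + |B| - |A∩B| = 41 + 38 - 22 = 57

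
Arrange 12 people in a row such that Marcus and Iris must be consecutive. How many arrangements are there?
Treat the 2 as one block: (12-2+1)! × 2! = 39916800 × 2 = 79833600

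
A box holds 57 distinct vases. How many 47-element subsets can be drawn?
C(57,47) = 57!/(47!×10!) = 43183019880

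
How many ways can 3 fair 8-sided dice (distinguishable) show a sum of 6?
Coefficient of x^6 in (x + x² + ... + x^8)^3. By inclusion-exclusion on dice exceeding 8: Σ_j (-1)^j C(3,j)·C(6-1-8j, 2) = C(3,0)·C(5,2) = 1·10 = 10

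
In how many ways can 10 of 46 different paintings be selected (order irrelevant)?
C(46,10) = 46!/(10!×36!) = 4076350421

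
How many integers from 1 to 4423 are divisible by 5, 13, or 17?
⌊4423/5⌋+⌊4423/13⌋+⌊4423/17⌋ - ⌊4423/65⌋-⌊4423/85⌋-⌊4423/221⌋ + ⌊4423/1105⌋ = 884+340+260 - 68-52-20 + 4 = 1348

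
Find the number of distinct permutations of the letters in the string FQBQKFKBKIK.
11! / (1! × 4! × 2! × 2! × 2!) = 207900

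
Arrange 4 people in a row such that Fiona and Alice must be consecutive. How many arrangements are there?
Treat the 2 as one block: (4-2+1)! × 2! = 6 × 2 = 12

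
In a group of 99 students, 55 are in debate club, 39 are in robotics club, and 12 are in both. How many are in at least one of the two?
|A∪B| = |A| + |B| - |A∩B| = 55 + 39 - 12 = 82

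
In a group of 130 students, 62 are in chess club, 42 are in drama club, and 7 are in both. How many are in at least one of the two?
|A∪B| = |A| + |B| - |A∩B| = 62 + 42 - 7 = 97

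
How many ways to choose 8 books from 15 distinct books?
C(15,8) = 15!/(8!×7!) = 6435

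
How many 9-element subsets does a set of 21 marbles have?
C(21,9) = 21!/(9!×12!) = 293930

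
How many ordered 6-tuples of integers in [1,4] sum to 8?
Coefficient of x^8 in (x + x² + ... + x^4)^6. By inclusion-exclusion on dice exceeding 4: Σ_j (-1)^j C(6,j)·C(8-1-4j, 5) = C(6,0)·C(7,5) = 1·21 = 21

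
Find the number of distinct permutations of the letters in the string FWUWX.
5! / (2! × 1! × 1! × 1!) = 60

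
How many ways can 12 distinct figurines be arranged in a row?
12! = 479001600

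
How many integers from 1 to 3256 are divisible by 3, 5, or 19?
⌊3256/3⌋+⌊3256/5⌋+⌊3256/19⌋ - ⌊3256/15⌋-⌊3256/57⌋-⌊3256/95⌋ + ⌊3256/285⌋ = 1085+651+171 - 217-57-34 + 11 = 1610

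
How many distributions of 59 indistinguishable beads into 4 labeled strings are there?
C(59+4-1, 4-1) = C(62, 3) = 37820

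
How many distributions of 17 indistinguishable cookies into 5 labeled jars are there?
C(17+5-1, 5-1) = C(21, 4) = 5985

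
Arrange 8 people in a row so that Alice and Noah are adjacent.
Treat as block: (8-1)! × 2! = 5040 × 2 = 10080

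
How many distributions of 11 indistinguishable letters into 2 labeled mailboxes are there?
C(11+2-1, 2-1) = C(12, 1) = 12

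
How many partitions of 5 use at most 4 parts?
By conjugation, equals partitions of 5 into parts ≤ 4. Let r_j(i) = number of partitions of i into parts ≤ j, for i = 0..5. r_1(i) = 1 for all i; r_j(i) = r_{j-1}(i) + r_j(i-j). Rows j = 2..4: ≤2: 1 1 2 2 3 3; ≤3: 1 1 2 3 4 5; ≤4: 1 1 2 3 5 6. r_4(5) = 6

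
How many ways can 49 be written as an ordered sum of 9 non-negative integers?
C(49+9-1, 9-1) = C(57, 8) = 1652411475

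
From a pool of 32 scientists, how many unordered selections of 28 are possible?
C(32,28) = 32!/(28!×4!) = 35960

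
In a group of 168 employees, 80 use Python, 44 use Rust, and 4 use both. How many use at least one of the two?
|A∪B| = |A| + |B| - |A∩B| = 80 + 44 - 4 = 120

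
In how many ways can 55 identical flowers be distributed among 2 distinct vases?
C(55+2-1, 2-1) = C(56, 1) = 56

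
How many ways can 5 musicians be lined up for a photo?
5! = 120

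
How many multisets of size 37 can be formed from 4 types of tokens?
C(37+4-1, 4-1) = C(40, 3) = 9880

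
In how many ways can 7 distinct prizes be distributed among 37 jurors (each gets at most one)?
P(37,7) = 37!/(37-7)! = 51889178880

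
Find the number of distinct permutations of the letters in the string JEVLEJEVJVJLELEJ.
16! / (3! × 5! × 5! × 3!) = 40360320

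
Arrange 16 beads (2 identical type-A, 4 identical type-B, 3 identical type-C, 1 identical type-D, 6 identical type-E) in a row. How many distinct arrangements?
16! / (2! × 4! × 3! × 1! × 6!) = 100900800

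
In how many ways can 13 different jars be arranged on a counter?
13! = 6227020800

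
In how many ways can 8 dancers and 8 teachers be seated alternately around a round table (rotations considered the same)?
Fix one of the dancers: (8-1)! ways for the remaining dancers, × 8! ways for the teachers = 5040 × 40320 = 203212800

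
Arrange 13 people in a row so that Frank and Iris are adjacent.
Treat as block: (13-1)! × 2! = 479001600 × 2 = 958003200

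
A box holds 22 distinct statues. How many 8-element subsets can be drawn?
C(22,8) = 22!/(8!×14!) = 319770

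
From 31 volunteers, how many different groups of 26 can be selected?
C(31,26) = 31!/(26!×5!) = 169911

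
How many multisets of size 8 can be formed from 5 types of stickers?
C(8+5-1, 5-1) = C(12, 4) = 495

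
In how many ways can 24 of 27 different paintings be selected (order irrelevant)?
C(27,24) = 27!/(24!×3!) = 2925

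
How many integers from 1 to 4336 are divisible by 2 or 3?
⌊4336/2⌋ + ⌊4336/3⌋ - ⌊4336/6⌋ = 2168 + 1445 - 722 = 2891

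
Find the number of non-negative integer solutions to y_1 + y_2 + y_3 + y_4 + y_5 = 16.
C(16+5-1, 5-1) = C(20, 4) = 4845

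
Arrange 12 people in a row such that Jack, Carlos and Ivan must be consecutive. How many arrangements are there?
Treat the 3 as one block: (12-3+1)! × 3! = 3628800 × 6 = 21772800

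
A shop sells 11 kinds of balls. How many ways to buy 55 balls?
C(55+11-1, 11-1) = C(65, 10) = 179013799328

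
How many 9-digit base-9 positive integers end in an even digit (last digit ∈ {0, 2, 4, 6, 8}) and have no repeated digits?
Last∈{0,2,4,6,8}. Last=0: 40320. Last nonzero: 4×7×P(7,7) = 141120. Total = 181440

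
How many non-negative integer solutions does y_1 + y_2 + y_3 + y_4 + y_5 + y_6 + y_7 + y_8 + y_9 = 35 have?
C(35+9-1, 9-1) = C(43, 8) = 145008513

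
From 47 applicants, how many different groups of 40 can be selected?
C(47,40) = 47!/(40!×7!) = 62891499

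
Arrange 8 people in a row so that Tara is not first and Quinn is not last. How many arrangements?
By inclusion-exclusion: 8! - 2×(8-1)! + (8-2)! = 40320 - 10080 + 720 = 30960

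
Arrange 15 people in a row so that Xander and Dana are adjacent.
Treat as block: (15-1)! × 2! = 87178291200 × 2 = 174356582400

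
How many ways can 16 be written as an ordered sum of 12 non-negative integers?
C(16+12-1, 12-1) = C(27, 11) = 13037895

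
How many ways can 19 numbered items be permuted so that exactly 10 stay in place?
Choose the 10 fixed points C(19,10) = 92378, derange the rest: !9 = Σ_{j=0}^{9} (-1)^j·9!/j! = 362880 - 362880 + 181440 - 60480 + 15120 - 3024 + 504 - 72 + 9 - 1 = 133496. Product = 92378 × 133496 = 12332093488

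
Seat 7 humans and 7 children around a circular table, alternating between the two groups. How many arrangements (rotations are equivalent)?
Fix one of the humans: (7-1)! ways for the remaining humans, × 7! ways for the children = 720 × 5040 = 3628800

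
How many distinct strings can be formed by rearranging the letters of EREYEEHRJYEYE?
13! / (2! × 1! × 6! × 1! × 3!) = 720720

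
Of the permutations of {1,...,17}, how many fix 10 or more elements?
Exactly j fixed points: C(17,j)·!(17-j); sum over j ≥ 10 (derangement numbers via !m = (m-1)·(!(m-1) + !(m-2)): !0..!7 = 1, 0, 1, 2, 9, 44, 265, 1854). Σ_{j=10}^{17} C(17,j)·!(17-j) = C(17,10)·!7 + C(17,11)·!6 + C(17,12)·!5 + C(17,13)·!4 + C(17,14)·!3 + C(17,15)·!2 + C(17,16)·!1 + C(17,17)·!0 = 19448·1854 + 12376·265 + 6188·44 + 2380·9 + 680·2 + 136·1 + 17·0 + 1·1 = 39631421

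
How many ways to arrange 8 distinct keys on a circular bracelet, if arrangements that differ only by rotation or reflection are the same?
(8-1)!/2 = 5040/2 = 2520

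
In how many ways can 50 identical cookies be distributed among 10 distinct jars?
C(50+10-1, 10-1) = C(59, 9) = 12565671261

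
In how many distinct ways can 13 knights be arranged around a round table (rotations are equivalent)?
Circular: fix one position, arrange the rest. (13-1)! = 479001600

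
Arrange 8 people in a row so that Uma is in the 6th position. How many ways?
Fix one position: (8-1)! = 5040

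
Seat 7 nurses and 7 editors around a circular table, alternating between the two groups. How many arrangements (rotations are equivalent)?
Fix one of the nurses: (7-1)! ways for the remaining nurses, × 7! ways for the editors = 720 × 5040 = 3628800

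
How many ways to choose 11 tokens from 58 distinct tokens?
C(58,11) = 58!/(11!×47!) = 227692286640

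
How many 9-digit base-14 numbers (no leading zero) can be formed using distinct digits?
First digit: 13 choices (nonzero). Then descending: 13 × 13 × 12 × 11 × 10 × 9 × 8 × 7 × 6 = 674593920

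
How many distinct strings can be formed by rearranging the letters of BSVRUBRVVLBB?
12! / (2! × 1! × 1! × 1! × 4! × 3!) = 1663200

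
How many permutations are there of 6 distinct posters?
6! = 720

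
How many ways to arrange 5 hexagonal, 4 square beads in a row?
9! / (5! × 4!) = 126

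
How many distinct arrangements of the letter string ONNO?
4! / (2! × 2!) = 6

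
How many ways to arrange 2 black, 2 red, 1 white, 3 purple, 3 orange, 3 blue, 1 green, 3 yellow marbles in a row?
18! / (2! × 2! × 1! × 3! × 3! × 3! × 1! × 3!) = 1235025792000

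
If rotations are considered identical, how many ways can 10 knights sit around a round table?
Circular: fix one position, arrange the rest. (10-1)! = 362880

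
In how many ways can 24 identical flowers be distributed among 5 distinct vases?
C(24+5-1, 5-1) = C(28, 4) = 20475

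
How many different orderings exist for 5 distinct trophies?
5! = 120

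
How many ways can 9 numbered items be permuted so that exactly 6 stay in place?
Choose the 6 fixed points C(9,6) = 84, derange the rest: !3 = Σ_{j=0}^{3} (-1)^j·3!/j! = 6 - 6 + 3 - 1 = 2. Product = 84 × 2 = 168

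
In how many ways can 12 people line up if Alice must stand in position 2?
Fix one position: (12-1)! = 39916800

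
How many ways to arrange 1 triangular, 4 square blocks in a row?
5! / (1! × 4!) = 5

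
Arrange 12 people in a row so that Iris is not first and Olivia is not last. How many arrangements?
By inclusion-exclusion: 12! - 2×(12-1)! + (12-2)! = 479001600 - 79833600 + 3628800 = 402796800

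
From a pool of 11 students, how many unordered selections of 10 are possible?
C(11,10) = 11!/(10!×1!) = 11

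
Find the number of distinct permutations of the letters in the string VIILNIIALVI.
11! / (1! × 5! × 2! × 2! × 1!) = 83160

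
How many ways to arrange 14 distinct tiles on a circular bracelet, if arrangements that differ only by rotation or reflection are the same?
(14-1)!/2 = 6227020800/2 = 3113510400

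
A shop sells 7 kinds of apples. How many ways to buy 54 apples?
C(54+7-1, 7-1) = C(60, 6) = 50063860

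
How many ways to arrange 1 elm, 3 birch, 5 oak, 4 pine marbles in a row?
13! / (1! × 3! × 5! × 4!) = 360360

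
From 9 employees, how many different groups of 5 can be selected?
C(9,5) = 9!/(5!×4!) = 126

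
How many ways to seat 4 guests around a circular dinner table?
Circular: fix one position, arrange the rest. (4-1)! = 6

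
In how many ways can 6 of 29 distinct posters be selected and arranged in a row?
P(29,6) = 29!/(29-6)! = 342014400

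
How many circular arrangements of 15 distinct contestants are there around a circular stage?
Circular: fix one position, arrange the rest. (15-1)! = 87178291200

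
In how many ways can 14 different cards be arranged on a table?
14! = 87178291200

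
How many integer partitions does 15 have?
Pentagonal recurrence p(n) = p(n-1) + p(n-2) - p(n-5) - p(n-7) + p(n-12) + p(n-15) - ... gives p(0..14) = 1, 1, 2, 3, 5, 7, 11, 15, 22, 30, 42, 56, 77, 101, 135. p(15) = p(14) + p(13) - p(10) - p(8) + p(3) + p(0) = 135 + 101 - 42 - 22 + 3 + 1 = 176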